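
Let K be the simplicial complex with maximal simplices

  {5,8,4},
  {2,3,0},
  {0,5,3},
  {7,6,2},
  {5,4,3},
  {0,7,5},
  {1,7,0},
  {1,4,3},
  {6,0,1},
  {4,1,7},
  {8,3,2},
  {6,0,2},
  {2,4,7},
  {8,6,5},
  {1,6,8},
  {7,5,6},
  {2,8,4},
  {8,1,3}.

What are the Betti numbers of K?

Fix the vertex order 0 < 1 < 2 < 3 < 4 < 5 < 6 < 7 < 8 and write every simplex with vertices in increasing order. Then dim K = 2 and the simplices of K are:

  0-simplices (9): [0], [1], [2], [3], [4], [5], [6], [7], [8]
  1-simplices (27): (27 of them)
  2-simplices (18): [0,1,6], [0,1,7], [0,2,3], [0,2,6], [0,3,5], [0,5,7], [1,3,4], [1,3,8], [1,4,7], [1,6,8], [2,3,8], [2,4,7], [2,4,8], [2,6,7], [3,4,5], [4,5,8], [5,6,7], [5,6,8]

giving chain groups C_0 ≅ Z^9, C_1 ≅ Z^27, C_2 ≅ Z^18.

The boundary map ∂_1: C_1 → C_0 sends each edge [p,q] (with p < q) to q − p.
The resulting 9×27 matrix has rank 8, and its Smith normal form has invariant factors (1,1,1,1,1,1,1,1).

The boundary map ∂_2: C_2 → C_1 acts by ∂[p,q,r] = [q,r] − [p,r] + [p,q]. For instance
  ∂[0,2,6] = [2,6] − [0,6] + [0,2],
  ∂[0,5,7] = [5,7] − [0,7] + [0,5].
The resulting 27×18 matrix has rank 18, and its Smith normal form has invariant factors (1,1,1,1,1,1,1,1,1,1,1,1,1,1,1,1,1,2).

From H_k ≅ ker(∂_k) / im(∂_{k+1}) we obtain:

  H_0: rank C_0 − rank ∂_1 = 9 − 8 = 1, and the invariant factors of ∂_1 are all 1, so H_0 ≅ Z.
  H_1: rank ker ∂_1 − rank ∂_2 = (27 − 8) − 18 = 1, and ∂_2 has invariant factor 2 > 1, so H_1 ≅ Z ⊕ Z/2Z.
  H_2: rank ker ∂_2 − rank ∂_3 = (18 − 18) − 0 = 0, and there is no ∂_3, so H_2 ≅ 0.

(K is a triangulation of the Klein bottle.)

Hence the Betti numbers are b_0 = 1, b_1 = 1, b_2 = 0.

b_0 = 1, b_1 = 1, b_2 = 0.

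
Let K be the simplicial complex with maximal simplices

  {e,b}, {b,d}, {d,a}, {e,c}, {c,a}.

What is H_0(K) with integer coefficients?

H_0 ≅ Z.

Fix the vertex order a < b < c < d < e and write every simplex with vertices in increasing order. Then dim K = 1 and the simplices of K are:

  0-simplices (5): a, b, c, d, e
  1-simplices (5): ac, ad, bd, be, ce

Hence C_0 ≅ Z^5, C_1 ≅ Z^5.

The boundary map ∂_1: C_1 → C_0 is given by ∂[p,q] = [q] − [p]. For instance
  ∂ac = c − a.
The 5×5 boundary matrix has rank 4 and Smith normal form diag(1,1,1,1).

Computing H_k = (kernel of ∂_k) / (image of ∂_{k+1}):

  H_0: rank C_0 − rank ∂_1 = 5 − 4 = 1, and the invariant factors of ∂_1 are all 1, so H_0 = Z.

(K is a triangulation of the circle S^1.)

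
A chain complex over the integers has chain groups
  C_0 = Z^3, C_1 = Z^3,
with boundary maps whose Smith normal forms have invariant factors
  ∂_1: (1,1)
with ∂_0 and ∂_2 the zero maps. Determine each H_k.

H_0 = Z,  H_1 = Z.

H_0: b_0 = 3 − 0 − 2 = 1; torsion from ∂_1 factors > 1: none. So H_0 = Z.
H_1: b_1 = 3 − 2 − 0 = 1; torsion from ∂_2 factors > 1: none. So H_1 = Z.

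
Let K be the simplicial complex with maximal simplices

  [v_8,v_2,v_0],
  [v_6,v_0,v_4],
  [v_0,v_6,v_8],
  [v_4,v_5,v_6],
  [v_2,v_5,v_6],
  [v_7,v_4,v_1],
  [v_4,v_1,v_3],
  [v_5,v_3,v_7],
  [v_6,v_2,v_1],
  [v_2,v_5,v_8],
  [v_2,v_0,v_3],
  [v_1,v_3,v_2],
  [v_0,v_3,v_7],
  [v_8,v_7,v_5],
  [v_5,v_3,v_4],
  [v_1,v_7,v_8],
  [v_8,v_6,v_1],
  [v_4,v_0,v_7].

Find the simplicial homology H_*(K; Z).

K has 9 vertices, 27 edges, 18 triangles.
rank ∂_0 = 0, rank ∂_1 = 8 ⇒ b_0 = 9 − 0 − 8 = 1; all invariant factors of ∂_1 are 1 so no torsion. So H_0 ≅ Z.
rank ∂_1 = 8, rank ∂_2 = 18 ⇒ b_1 = 27 − 8 − 18 = 1; ∂_2 has invariant factor(s) [2] giving torsion. So H_1 ≅ Z ⊕ Z/2Z.
rank ∂_2 = 18, rank ∂_3 = 0 ⇒ b_2 = 18 − 18 − 0 = 0. So H_2 ≅ 0.

H_0 ≅ Z,  H_1 ≅ Z ⊕ Z/2Z,  H_2 = 0.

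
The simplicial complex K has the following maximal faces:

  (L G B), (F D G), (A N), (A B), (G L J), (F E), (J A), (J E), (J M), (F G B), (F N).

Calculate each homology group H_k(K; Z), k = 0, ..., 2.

Fix the vertex order A < B < D < E < F < G < J < L < M < N and write every simplex with vertices in increasing order. Then dim K = 2 and the simplices of K are:

  0-simplices (10): A, B, D, E, F, G, J, L, M, N
  1-simplices (16): AB, AJ, AN, BF, BG, BL, DF, DG, EF, EJ, FG, FN, GJ, GL, JL, JM
  2-simplices (4): BFG, BGL, DFG, GJL

giving chain groups C_0 ≅ Z^10, C_1 ≅ Z^16, C_2 ≅ Z^4.

Boundary ∂_1: C_1 → C_0 sends each edge [p,q] (with p < q) to q − p. For instance
  ∂BF = F − B.
This gives a 10×16 integer matrix of rank 9; reducing to Smith normal form yields diagonal entries (1,1,1,1,1,1,1,1,1).

∂_2: C_2 → C_1 acts by ∂[p,q,r] = [q,r] − [p,r] + [p,q]. For instance
  ∂BFG = FG − BG + BF,
  ∂DFG = FG − DG + DF.
The 16×4 boundary matrix has rank 4 and Smith normal form diag(1,1,1,1).

From H_k ≅ ker(∂_k) / im(∂_{k+1}) we obtain:

  H_0: rank C_0 − rank ∂_1 = 10 − 9 = 1, and the invariant factors of ∂_1 are all 1, so H_0 ≅ Z.
  H_1: rank ker ∂_1 − rank ∂_2 = (16 − 9) − 4 = 3, and the invariant factors of ∂_2 are all 1, so H_1 ≅ Z^3.
  H_2: rank ker ∂_2 − rank ∂_3 = (4 − 4) − 0 = 0, and there is no ∂_3, so H_2 ≅ 0.

H_0 ≅ Z,  H_1 ≅ Z^3,  H_2 = 0.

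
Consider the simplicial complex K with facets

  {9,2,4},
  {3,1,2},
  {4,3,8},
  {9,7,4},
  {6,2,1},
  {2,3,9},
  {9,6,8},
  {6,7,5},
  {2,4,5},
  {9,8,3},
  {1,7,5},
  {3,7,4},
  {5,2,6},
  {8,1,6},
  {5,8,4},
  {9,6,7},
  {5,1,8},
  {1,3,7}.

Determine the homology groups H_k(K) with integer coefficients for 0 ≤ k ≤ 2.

H_0 = Z,  H_1 = Z ⊕ Z/2,  H_2 = 0.

Take the total order 1 < 2 < 3 < 4 < 5 < 6 < 7 < 8 < 9 on the vertex set. Then K (dimension 2) consists of the simplices:

  0-simplices (9): [1], [2], [3], [4], [5], [6], [7], [8], [9]
  1-simplices (27): (27 of them)
  2-simplices (18): [1,2,3], [1,2,6], [1,3,7], [1,5,7], [1,5,8], [1,6,8], [2,3,9], [2,4,5], [2,4,9], [2,5,6], [3,4,7], [3,4,8], [3,8,9], [4,5,8], [4,7,9], [5,6,7], [6,7,9], [6,8,9]

giving chain groups C_0 ≅ Z^9, C_1 ≅ Z^27, C_2 ≅ Z^18.

Boundary ∂_1: C_1 → C_0 maps an edge to its endpoints' difference, ∂[p,q] = q − p. For instance
  ∂[1,2] = [2] − [1].
As a 9×27 matrix over Z this has rank 8, with invariant factors (1,1,1,1,1,1,1,1).

The boundary map ∂_2: C_2 → C_1 sends each 2-simplex [p,q,r] to [q,r] − [p,r] + [p,q]. For instance
  ∂[2,5,6] = [5,6] − [2,6] + [2,5],
  ∂[2,4,5] = [4,5] − [2,5] + [2,4].
The resulting 27×18 matrix has rank 18, and its Smith normal form has invariant factors (1,1,1,1,1,1,1,1,1,1,1,1,1,1,1,1,1,2).

From H_k ≅ ker(∂_k) / im(∂_{k+1}) we obtain:

  H_0: rank C_0 − rank ∂_1 = 9 − 8 = 1, and the invariant factors of ∂_1 are all 1, so H_0 ≅ Z.
  H_1: rank ker ∂_1 − rank ∂_2 = (27 − 8) − 18 = 1, and ∂_2 has invariant factor 2 > 1, so H_1 ≅ Z ⊕ Z/2.
  H_2: rank ker ∂_2 − rank ∂_3 = (18 − 18) − 0 = 0, and there is no ∂_3, so H_2 ≅ 0.

As a check, the Euler characteristic is 9 − 27 + 18 = 0, which agrees with 1 − 1 + 0 = 0.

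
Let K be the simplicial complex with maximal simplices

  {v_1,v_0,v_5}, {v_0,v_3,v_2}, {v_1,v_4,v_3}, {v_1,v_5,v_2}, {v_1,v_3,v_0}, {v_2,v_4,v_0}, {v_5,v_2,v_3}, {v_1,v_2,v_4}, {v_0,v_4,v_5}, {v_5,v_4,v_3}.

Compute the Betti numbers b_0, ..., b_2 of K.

K has 6 vertices, 15 edges, 10 triangles.
rank ∂_0 = 0, rank ∂_1 = 5 ⇒ b_0 = 6 − 0 − 5 = 1; all invariant factors of ∂_1 are 1 so no torsion. So H_0 ≅ Z.
rank ∂_1 = 5, rank ∂_2 = 10 ⇒ b_1 = 15 − 5 − 10 = 0; ∂_2 has invariant factor(s) [2] giving torsion. So H_1 ≅ Z/2Z.
rank ∂_2 = 10, rank ∂_3 = 0 ⇒ b_2 = 10 − 10 − 0 = 0. So H_2 ≅ 0.

b_0 = 1, b_1 = 0, b_2 = 0.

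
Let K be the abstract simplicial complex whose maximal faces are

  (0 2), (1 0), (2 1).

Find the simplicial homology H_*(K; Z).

H_0 ≅ Z,  H_1 ≅ Z.

We work with the vertex ordering 0 < 1 < 2. The simplices of K, each written with vertices in increasing order, are:

  0-simplices (3): [0], [1], [2]
  1-simplices (3): [0,1], [0,2], [1,2]

Hence C_0 ≅ Z^3, C_1 ≅ Z^3.

Boundary ∂_1: C_1 → C_0 sends each edge [p,q] (with p < q) to q − p. For instance
  ∂[1,2] = [2] − [1].
The 3×3 boundary matrix has rank 2 and Smith normal form diag(1,1).

Now H_k = ker ∂_k / im ∂_{k+1}, so:

  H_0: rank C_0 − rank ∂_1 = 3 − 2 = 1, and the invariant factors of ∂_1 are all 1, so H_0 = Z.
  H_1: rank ker ∂_1 − rank ∂_2 = (3 − 2) − 0 = 1, and there is no ∂_2, so H_1 = Z.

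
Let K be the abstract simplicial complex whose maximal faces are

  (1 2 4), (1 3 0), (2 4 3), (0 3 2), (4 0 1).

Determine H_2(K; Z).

H_2 ≅ 0.

Order the vertices as 0 < 1 < 2 < 3 < 4. Listing each simplex with vertices in this order, K has dimension 2 with simplices:

  0-simplices (5): [0], [1], [2], [3], [4]
  1-simplices (10): [0,1], [0,2], [0,3], [0,4], [1,2], [1,3], [1,4], [2,3], [2,4], [3,4]
  2-simplices (5): [0,1,3], [0,1,4], [0,2,3], [1,2,4], [2,3,4]

Hence C_0 ≅ Z^5, C_1 ≅ Z^10, C_2 ≅ Z^5.

∂_1: C_1 → C_0 is given by ∂[p,q] = [q] − [p]. For instance
  ∂[3,4] = [4] − [3].
As a 5×10 matrix over Z this has rank 4, with invariant factors (1,1,1,1).

∂_2: C_2 → C_1 maps a triangle to the signed sum of its edges. For instance
  ∂[2,3,4] = [3,4] − [2,4] + [2,3],
  ∂[0,2,3] = [2,3] − [0,3] + [0,2].
The resulting 10×5 matrix has rank 5, and its Smith normal form has invariant factors (1,1,1,1,1).

Computing H_k = (kernel of ∂_k) / (image of ∂_{k+1}):

  H_2: rank ker ∂_2 − rank ∂_3 = (5 − 5) − 0 = 0, and there is no ∂_3, so H_2 = 0.

(K is a triangulation of the Möbius band.)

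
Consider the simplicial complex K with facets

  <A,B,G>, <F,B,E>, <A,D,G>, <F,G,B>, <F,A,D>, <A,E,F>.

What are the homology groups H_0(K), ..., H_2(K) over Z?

Order the vertices as A < B < D < E < F < G. Listing each simplex with vertices in this order, K has dimension 2 with simplices:

  0-simplices (6): A, B, D, E, F, G
  1-simplices (12): AB, AD, AE, AF, AG, BE, BF, BG, DF, DG, EF, FG
  2-simplices (6): ABG, ADF, ADG, AEF, BEF, BFG

Hence C_0 ≅ Z^6, C_1 ≅ Z^12, C_2 ≅ Z^6.

The boundary map ∂_1: C_1 → C_0 maps an edge to its endpoints' difference, ∂[p,q] = q − p. For instance
  ∂FG = G − F.
This gives a 6×12 integer matrix of rank 5; reducing to Smith normal form yields diagonal entries (1,1,1,1,1).

∂_2: C_2 → C_1 sends each 2-simplex [p,q,r] to [q,r] − [p,r] + [p,q]. For instance
  ∂AEF = EF − AF + AE,
  ∂ABG = BG − AG + AB.
This gives a 12×6 integer matrix of rank 6; reducing to Smith normal form yields diagonal entries (1,1,1,1,1,1).

Computing H_k = (kernel of ∂_k) / (image of ∂_{k+1}):

  H_0: rank C_0 − rank ∂_1 = 6 − 5 = 1, and the invariant factors of ∂_1 are all 1, so H_0 = Z.
  H_1: rank ker ∂_1 − rank ∂_2 = (12 − 5) − 6 = 1, and the invariant factors of ∂_2 are all 1, so H_1 = Z.
  H_2: rank ker ∂_2 − rank ∂_3 = (6 − 6) − 0 = 0, and there is no ∂_3, so H_2 = 0.

(K is a triangulation of the cylinder S^1 x I.)

H_0 = Z,  H_1 = Z,  H_2 = 0.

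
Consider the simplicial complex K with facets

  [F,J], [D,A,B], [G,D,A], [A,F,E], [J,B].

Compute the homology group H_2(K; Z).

H_2 = 0.

Fix the vertex order A < B < D < E < F < G < J and write every simplex with vertices in increasing order. Then dim K = 2 and the simplices of K are:

  0-simplices (7): A, B, D, E, F, G, J
  1-simplices (10): AB, AD, AE, AF, AG, BD, BJ, DG, EF, FJ
  2-simplices (3): ABD, ADG, AEF

so the chain groups are C_0 ≅ Z^7, C_1 ≅ Z^10, C_2 ≅ Z^3.

∂_1: C_1 → C_0 is given by ∂[p,q] = [q] − [p].
The resulting 7×10 matrix has rank 6, and its Smith normal form has invariant factors (1,1,1,1,1,1).

The boundary map ∂_2: C_2 → C_1 maps a triangle to the signed sum of its edges. For instance
  ∂AEF = EF − AF + AE,
  ∂ADG = DG − AG + AD.
This gives a 10×3 integer matrix of rank 3; reducing to Smith normal form yields diagonal entries (1,1,1).

From H_k ≅ ker(∂_k) / im(∂_{k+1}) we obtain:

  H_2: rank ker ∂_2 − rank ∂_3 = (3 − 3) − 0 = 0, and there is no ∂_3, so H_2 = 0.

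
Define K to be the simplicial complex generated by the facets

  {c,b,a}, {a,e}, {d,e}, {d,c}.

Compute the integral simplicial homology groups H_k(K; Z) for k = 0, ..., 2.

We work with the vertex ordering a < b < c < d < e. The simplices of K, each written with vertices in increasing order, are:

  0-simplices (5): a, b, c, d, e
  1-simplices (6): ab, ac, ae, bc, cd, de
  2-simplices (1): abc

Hence C_0 ≅ Z^5, C_1 ≅ Z^6, C_2 ≅ Z^1.

The boundary map ∂_1: C_1 → C_0 is given by ∂[p,q] = [q] − [p]. For instance
  ∂cd = d − c.
The 5×6 boundary matrix has rank 4 and Smith normal form diag(1,1,1,1).

The boundary map ∂_2: C_2 → C_1 maps a triangle to the signed sum of its edges. For instance
  ∂abc = bc − ac + ab.
This gives a 6×1 integer matrix of rank 1; reducing to Smith normal form yields diagonal entries (1).

From H_k ≅ ker(∂_k) / im(∂_{k+1}) we obtain:

  H_0: rank C_0 − rank ∂_1 = 5 − 4 = 1, and the invariant factors of ∂_1 are all 1, so H_0 = Z.
  H_1: rank ker ∂_1 − rank ∂_2 = (6 − 4) − 1 = 1, and the invariant factors of ∂_2 are all 1, so H_1 = Z.
  H_2: rank ker ∂_2 − rank ∂_3 = (1 − 1) − 0 = 0, and there is no ∂_3, so H_2 = 0.

H_0 = Z,  H_1 = Z,  H_2 = 0.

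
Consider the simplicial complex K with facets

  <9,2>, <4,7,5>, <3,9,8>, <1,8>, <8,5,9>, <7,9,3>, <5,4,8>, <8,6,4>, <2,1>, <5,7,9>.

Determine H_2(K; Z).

We work with the vertex ordering 1 < 2 < 3 < 4 < 5 < 6 < 7 < 8 < 9. The simplices of K, each written with vertices in increasing order, are:

  0-simplices (9): [1], [2], [3], [4], [5], [6], [7], [8], [9]
  1-simplices (16): [1,2], [1,8], [2,9], [3,7], [3,8], [3,9], [4,5], [4,6], [4,7], [4,8], [5,7], [5,8], [5,9], [6,8], [7,9], [8,9]
  2-simplices (7): [3,7,9], [3,8,9], [4,5,7], [4,5,8], [4,6,8], [5,7,9], [5,8,9]

Hence C_0 ≅ Z^9, C_1 ≅ Z^16, C_2 ≅ Z^7.

∂_1: C_1 → C_0 is given by ∂[p,q] = [q] − [p].
This gives a 9×16 integer matrix of rank 8; reducing to Smith normal form yields diagonal entries (1,1,1,1,1,1,1,1).

∂_2: C_2 → C_1 acts by ∂[p,q,r] = [q,r] − [p,r] + [p,q]. For instance
  ∂[5,8,9] = [8,9] − [5,9] + [5,8],
  ∂[3,7,9] = [7,9] − [3,9] + [3,7].
The resulting 16×7 matrix has rank 7, and its Smith normal form has invariant factors (1,1,1,1,1,1,1).

Reading off H_k = ker ∂_k / im ∂_{k+1}:

  H_2: rank ker ∂_2 − rank ∂_3 = (7 − 7) − 0 = 0, and there is no ∂_3, so H_2 = 0.

H_2 = 0.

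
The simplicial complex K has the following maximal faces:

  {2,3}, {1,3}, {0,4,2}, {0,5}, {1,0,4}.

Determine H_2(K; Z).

K has 6 vertices, 8 edges, 2 triangles.
rank ∂_2 = 2, rank ∂_3 = 0 ⇒ b_2 = 2 − 2 − 0 = 0. So H_2 ≅ 0.

H_2 ≅ 0.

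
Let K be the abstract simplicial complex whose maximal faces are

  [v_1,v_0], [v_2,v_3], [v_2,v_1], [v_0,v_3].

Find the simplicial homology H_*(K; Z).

H_0 = Z,  H_1 = Z.

K has 4 vertices, 4 edges.
rank ∂_0 = 0, rank ∂_1 = 3 ⇒ b_0 = 4 − 0 − 3 = 1; all invariant factors of ∂_1 are 1 so no torsion. So H_0 ≅ Z.
rank ∂_1 = 3, rank ∂_2 = 0 ⇒ b_1 = 4 − 3 − 0 = 1. So H_1 ≅ Z.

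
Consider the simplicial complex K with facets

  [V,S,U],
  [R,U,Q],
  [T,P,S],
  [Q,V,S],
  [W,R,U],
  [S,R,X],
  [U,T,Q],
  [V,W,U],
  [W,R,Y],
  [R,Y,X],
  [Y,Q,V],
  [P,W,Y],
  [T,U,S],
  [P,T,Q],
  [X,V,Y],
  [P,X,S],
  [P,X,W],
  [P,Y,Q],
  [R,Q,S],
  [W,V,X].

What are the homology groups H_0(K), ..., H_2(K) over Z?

We work with the vertex ordering P < Q < R < S < T < U < V < W < X < Y. The simplices of K, each written with vertices in increasing order, are:

  0-simplices (10): P, Q, R, S, T, U, V, W, X, Y
  1-simplices (30): PQ, PS, PT, PW, PX, PY, QR, QS, QT, QU, QV, QY, RS, RU, RW, RX, RY, ST, SU, SV, SX, TU, UV, UW, VW, VX, VY, WX, WY, XY
  2-simplices (20): PQT, PQY, PST, PSX, PWX, PWY, QRS, QRU, QSV, QTU, QVY, RSX, RUW, RWY, RXY, STU, SUV, UVW, VWX, VXY

giving chain groups C_0 ≅ Z^10, C_1 ≅ Z^30, C_2 ≅ Z^20.

Boundary ∂_1: C_1 → C_0 is given by ∂[p,q] = [q] − [p]. For instance
  ∂QT = T − Q.
This gives a 10×30 integer matrix of rank 9; reducing to Smith normal form yields diagonal entries (1,1,1,1,1,1,1,1,1).

The boundary map ∂_2: C_2 → C_1 acts by ∂[p,q,r] = [q,r] − [p,r] + [p,q]. For instance
  ∂RXY = XY − RY + RX,
  ∂RUW = UW − RW + RU.
This gives a 30×20 integer matrix of rank 20; reducing to Smith normal form yields diagonal entries (1,1,1,1,1,1,1,1,1,1,1,1,1,1,1,1,1,1,1,2).

Now H_k = ker ∂_k / im ∂_{k+1}, so:

  H_0: rank C_0 − rank ∂_1 = 10 − 9 = 1, and the invariant factors of ∂_1 are all 1, so H_0 = Z.
  H_1: rank ker ∂_1 − rank ∂_2 = (30 − 9) − 20 = 1, and ∂_2 has invariant factor 2 > 1, so H_1 = Z ⊕ Z/2Z.
  H_2: rank ker ∂_2 − rank ∂_3 = (20 − 20) − 0 = 0, and there is no ∂_3, so H_2 = 0.

As a check, the Euler characteristic is 10 − 30 + 20 = 0, which agrees with 1 − 1 + 0 = 0.

H_0 ≅ Z,  H_1 ≅ Z ⊕ Z/2Z,  H_2 = 0.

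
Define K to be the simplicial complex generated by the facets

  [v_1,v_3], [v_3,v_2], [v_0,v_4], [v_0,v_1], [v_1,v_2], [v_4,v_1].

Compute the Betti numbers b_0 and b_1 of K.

b_0 = 1, b_1 = 2.

Order the vertices as v_0 < v_1 < v_2 < v_3 < v_4. Listing each simplex with vertices in this order, K has dimension 1 with simplices:

  0-simplices (5): [v_0], [v_1], [v_2], [v_3], [v_4]
  1-simplices (6): [v_0,v_1], [v_0,v_4], [v_1,v_2], [v_1,v_3], [v_1,v_4], [v_2,v_3]

Hence C_0 ≅ Z^5, C_1 ≅ Z^6.

Boundary ∂_1: C_1 → C_0 maps an edge to its endpoints' difference, ∂[p,q] = q − p. For instance
  ∂[v_0,v_1] = [v_1] − [v_0].
This gives a 5×6 integer matrix of rank 4; reducing to Smith normal form yields diagonal entries (1,1,1,1).

Computing H_k = (kernel of ∂_k) / (image of ∂_{k+1}):

  H_0: rank C_0 − rank ∂_1 = 5 − 4 = 1, and the invariant factors of ∂_1 are all 1, so H_0 ≅ Z.
  H_1: rank ker ∂_1 − rank ∂_2 = (6 − 4) − 0 = 2, and there is no ∂_2, so H_1 ≅ Z^2.

(K is a triangulation of a wedge of 2 circles.)

Hence the Betti numbers are b_0 = 1, b_1 = 2.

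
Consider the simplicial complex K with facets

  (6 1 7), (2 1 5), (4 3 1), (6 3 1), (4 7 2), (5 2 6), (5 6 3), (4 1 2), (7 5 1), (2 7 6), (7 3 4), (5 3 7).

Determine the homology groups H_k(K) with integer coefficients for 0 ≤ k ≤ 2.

H_0 = Z,  H_1 = Z/2Z,  H_2 = 0.

Fix the vertex order 1 < 2 < 3 < 4 < 5 < 6 < 7 and write every simplex with vertices in increasing order. Then dim K = 2 and the simplices of K are:

  0-simplices (7): [1], [2], [3], [4], [5], [6], [7]
  1-simplices (18): [1,2], [1,3], [1,4], [1,5], [1,6], [1,7], [2,4], [2,5], [2,6], [2,7], [3,4], [3,5], [3,6], [3,7], [4,7], [5,6], [5,7], [6,7]
  2-simplices (12): [1,2,4], [1,2,5], [1,3,4], [1,3,6], [1,5,7], [1,6,7], [2,4,7], [2,5,6], [2,6,7], [3,4,7], [3,5,6], [3,5,7]

Hence C_0 ≅ Z^7, C_1 ≅ Z^18, C_2 ≅ Z^12.

∂_1: C_1 → C_0 sends each edge [p,q] (with p < q) to q − p. For instance
  ∂[5,7] = [7] − [5].
The 7×18 boundary matrix has rank 6 and Smith normal form diag(1,1,1,1,1,1).

∂_2: C_2 → C_1 acts by ∂[p,q,r] = [q,r] − [p,r] + [p,q]. For instance
  ∂[3,5,7] = [5,7] − [3,7] + [3,5],
  ∂[1,6,7] = [6,7] − [1,7] + [1,6].
The 18×12 boundary matrix has rank 12 and Smith normal form diag(1,1,1,1,1,1,1,1,1,1,1,2).

From H_k ≅ ker(∂_k) / im(∂_{k+1}) we obtain:

  H_0: rank C_0 − rank ∂_1 = 7 − 6 = 1, and the invariant factors of ∂_1 are all 1, so H_0 ≅ Z.
  H_1: rank ker ∂_1 − rank ∂_2 = (18 − 6) − 12 = 0, and ∂_2 has invariant factor 2 > 1, so H_1 ≅ Z/2Z.
  H_2: rank ker ∂_2 − rank ∂_3 = (12 − 12) − 0 = 0, and there is no ∂_3, so H_2 ≅ 0.

As a check, the Euler characteristic is 7 − 18 + 12 = 1, which agrees with 1 − 0 + 0 = 1.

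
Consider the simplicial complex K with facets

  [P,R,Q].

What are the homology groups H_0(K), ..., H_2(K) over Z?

H_0 ≅ Z,  H_1 = 0,  H_2 = 0.

K has 3 vertices, 3 edges, 1 triangle.
rank ∂_0 = 0, rank ∂_1 = 2 ⇒ b_0 = 3 − 0 − 2 = 1; all invariant factors of ∂_1 are 1 so no torsion. So H_0 ≅ Z.
rank ∂_1 = 2, rank ∂_2 = 1 ⇒ b_1 = 3 − 2 − 1 = 0; all invariant factors of ∂_2 are 1 so no torsion. So H_1 ≅ 0.
rank ∂_2 = 1, rank ∂_3 = 0 ⇒ b_2 = 1 − 1 − 0 = 0. So H_2 ≅ 0.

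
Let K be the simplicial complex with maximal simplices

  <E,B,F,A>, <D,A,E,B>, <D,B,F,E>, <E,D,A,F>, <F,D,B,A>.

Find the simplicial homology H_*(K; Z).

Take the total order A < B < D < E < F on the vertex set. Then K (dimension 3) consists of the simplices:

  0-simplices (5): A, B, D, E, F
  1-simplices (10): AB, AD, AE, AF, BD, BE, BF, DE, DF, EF
  2-simplices (10): ABD, ABE, ABF, ADE, ADF, AEF, BDE, BDF, BEF, DEF
  3-simplices (5): ABDE, ABDF, ABEF, ADEF, BDEF

Hence C_0 ≅ Z^5, C_1 ≅ Z^10, C_2 ≅ Z^10, C_3 ≅ Z^5.

∂_1: C_1 → C_0 sends each edge [p,q] (with p < q) to q − p.
The resulting 5×10 matrix has rank 4, and its Smith normal form has invariant factors (1,1,1,1).

The boundary map ∂_2: C_2 → C_1 maps a triangle to the signed sum of its edges. For instance
  ∂ADE = DE − AE + AD,
  ∂AEF = EF − AF + AE.
As a 10×10 matrix over Z this has rank 6, with invariant factors (1,1,1,1,1,1).

The boundary map ∂_3: C_3 → C_2 sends each 3-simplex σ to the alternating sum Σ_i (−1)^i (σ with its i-th vertex removed). For instance
  ∂ABDE = BDE − ADE + ABE − ABD,
  ∂BDEF = DEF − BEF + BDF − BDE.
The 10×5 boundary matrix has rank 4 and Smith normal form diag(1,1,1,1).

From H_k ≅ ker(∂_k) / im(∂_{k+1}) we obtain:

  H_0: rank C_0 − rank ∂_1 = 5 − 4 = 1, and the invariant factors of ∂_1 are all 1, so H_0 = Z.
  H_1: rank ker ∂_1 − rank ∂_2 = (10 − 4) − 6 = 0, and the invariant factors of ∂_2 are all 1, so H_1 = 0.
  H_2: rank ker ∂_2 − rank ∂_3 = (10 − 6) − 4 = 0, and the invariant factors of ∂_3 are all 1, so H_2 = 0.
  H_3: rank ker ∂_3 − rank ∂_4 = (5 − 4) − 0 = 1, and there is no ∂_4, so H_3 = Z.

H_0 ≅ Z,  H_1 = 0,  H_2 = 0,  H_3 ≅ Z.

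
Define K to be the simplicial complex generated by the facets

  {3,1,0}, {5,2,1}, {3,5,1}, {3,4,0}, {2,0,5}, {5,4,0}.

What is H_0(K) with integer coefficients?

H_0 = Z.

Order the vertices as 0 < 1 < 2 < 3 < 4 < 5. Listing each simplex with vertices in this order, K has dimension 2 with simplices:

  0-simplices (6): [0], [1], [2], [3], [4], [5]
  1-simplices (12): [0,1], [0,2], [0,3], [0,4], [0,5], [1,2], [1,3], [1,5], [2,5], [3,4], [3,5], [4,5]
  2-simplices (6): [0,1,3], [0,2,5], [0,3,4], [0,4,5], [1,2,5], [1,3,5]

giving chain groups C_0 ≅ Z^6, C_1 ≅ Z^12, C_2 ≅ Z^6.

∂_1: C_1 → C_0 maps an edge to its endpoints' difference, ∂[p,q] = q − p. For instance
  ∂[3,5] = [5] − [3].
The resulting 6×12 matrix has rank 5, and its Smith normal form has invariant factors (1,1,1,1,1).

∂_2: C_2 → C_1 maps a triangle to the signed sum of its edges. For instance
  ∂[0,4,5] = [4,5] − [0,5] + [0,4],
  ∂[1,2,5] = [2,5] − [1,5] + [1,2].
As a 12×6 matrix over Z this has rank 6, with invariant factors (1,1,1,1,1,1).

Now H_k = ker ∂_k / im ∂_{k+1}, so:

  H_0: rank C_0 − rank ∂_1 = 6 − 5 = 1, and the invariant factors of ∂_1 are all 1, so H_0 = Z.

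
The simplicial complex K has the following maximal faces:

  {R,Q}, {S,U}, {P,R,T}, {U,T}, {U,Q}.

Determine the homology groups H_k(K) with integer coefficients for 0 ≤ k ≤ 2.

We work with the vertex ordering P < Q < R < S < T < U. The simplices of K, each written with vertices in increasing order, are:

  0-simplices (6): P, Q, R, S, T, U
  1-simplices (7): PR, PT, QR, QU, RT, SU, TU
  2-simplices (1): PRT

giving chain groups C_0 ≅ Z^6, C_1 ≅ Z^7, C_2 ≅ Z^1.

Boundary ∂_1: C_1 → C_0 is given by ∂[p,q] = [q] − [p].
The 6×7 boundary matrix has rank 5 and Smith normal form diag(1,1,1,1,1).

The boundary map ∂_2: C_2 → C_1 maps a triangle to the signed sum of its edges. For instance
  ∂PRT = RT − PT + PR.
As a 7×1 matrix over Z this has rank 1, with invariant factors (1).

From H_k ≅ ker(∂_k) / im(∂_{k+1}) we obtain:

  H_0: rank C_0 − rank ∂_1 = 6 − 5 = 1, and the invariant factors of ∂_1 are all 1, so H_0 ≅ Z.
  H_1: rank ker ∂_1 − rank ∂_2 = (7 − 5) − 1 = 1, and the invariant factors of ∂_2 are all 1, so H_1 ≅ Z.
  H_2: rank ker ∂_2 − rank ∂_3 = (1 − 1) − 0 = 0, and there is no ∂_3, so H_2 ≅ 0.

H_0 ≅ Z,  H_1 ≅ Z,  H_2 = 0.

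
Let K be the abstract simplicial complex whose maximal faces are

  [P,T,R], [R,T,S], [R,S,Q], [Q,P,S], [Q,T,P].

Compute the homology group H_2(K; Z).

H_2 = 0.

We work with the vertex ordering P < Q < R < S < T. The simplices of K, each written with vertices in increasing order, are:

  0-simplices (5): P, Q, R, S, T
  1-simplices (10): PQ, PR, PS, PT, QR, QS, QT, RS, RT, ST
  2-simplices (5): PQS, PQT, PRT, QRS, RST

giving chain groups C_0 ≅ Z^5, C_1 ≅ Z^10, C_2 ≅ Z^5.

∂_1: C_1 → C_0 maps an edge to its endpoints' difference, ∂[p,q] = q − p.
This gives a 5×10 integer matrix of rank 4; reducing to Smith normal form yields diagonal entries (1,1,1,1).

∂_2: C_2 → C_1 sends each 2-simplex [p,q,r] to [q,r] − [p,r] + [p,q]. For instance
  ∂PQT = QT − PT + PQ,
  ∂RST = ST − RT + RS.
This gives a 10×5 integer matrix of rank 5; reducing to Smith normal form yields diagonal entries (1,1,1,1,1).

From H_k ≅ ker(∂_k) / im(∂_{k+1}) we obtain:

  H_2: rank ker ∂_2 − rank ∂_3 = (5 − 5) − 0 = 0, and there is no ∂_3, so H_2 ≅ 0.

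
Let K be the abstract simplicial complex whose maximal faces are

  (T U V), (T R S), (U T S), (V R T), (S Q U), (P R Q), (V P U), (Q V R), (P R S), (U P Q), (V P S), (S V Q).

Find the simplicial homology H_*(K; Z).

Order the vertices as P < Q < R < S < T < U < V. Listing each simplex with vertices in this order, K has dimension 2 with simplices:

  0-simplices (7): P, Q, R, S, T, U, V
  1-simplices (18): PQ, PR, PS, PU, PV, QR, QS, QU, QV, RS, RT, RV, ST, SU, SV, TU, TV, UV
  2-simplices (12): PQR, PQU, PRS, PSV, PUV, QRV, QSU, QSV, RST, RTV, STU, TUV

giving chain groups C_0 ≅ Z^7, C_1 ≅ Z^18, C_2 ≅ Z^12.

The boundary map ∂_1: C_1 → C_0 is given by ∂[p,q] = [q] − [p]. For instance
  ∂PS = S − P.
As a 7×18 matrix over Z this has rank 6, with invariant factors (1,1,1,1,1,1).

The boundary map ∂_2: C_2 → C_1 maps a triangle to the signed sum of its edges. For instance
  ∂PQR = QR − PR + PQ,
  ∂TUV = UV − TV + TU.
As a 18×12 matrix over Z this has rank 12, with invariant factors (1,1,1,1,1,1,1,1,1,1,1,2).

Computing H_k = (kernel of ∂_k) / (image of ∂_{k+1}):

  H_0: rank C_0 − rank ∂_1 = 7 − 6 = 1, and the invariant factors of ∂_1 are all 1, so H_0 ≅ Z.
  H_1: rank ker ∂_1 − rank ∂_2 = (18 − 6) − 12 = 0, and ∂_2 has invariant factor 2 > 1, so H_1 ≅ Z/2.
  H_2: rank ker ∂_2 − rank ∂_3 = (12 − 12) − 0 = 0, and there is no ∂_3, so H_2 ≅ 0.

H_0 = Z,  H_1 = Z/2,  H_2 = 0.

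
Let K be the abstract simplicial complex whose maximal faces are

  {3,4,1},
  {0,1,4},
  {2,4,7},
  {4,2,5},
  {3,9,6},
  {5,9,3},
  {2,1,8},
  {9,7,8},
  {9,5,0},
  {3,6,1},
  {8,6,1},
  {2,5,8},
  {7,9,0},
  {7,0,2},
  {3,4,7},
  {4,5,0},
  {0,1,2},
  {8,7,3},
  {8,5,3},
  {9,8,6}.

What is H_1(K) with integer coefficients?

We work with the vertex ordering 0 < 1 < 2 < 3 < 4 < 5 < 6 < 7 < 8 < 9. The simplices of K, each written with vertices in increasing order, are:

  0-simplices (10): [0], [1], [2], [3], [4], [5], [6], [7], [8], [9]
  1-simplices (30): (30 of them)
  2-simplices (20): (20 of them)

giving chain groups C_0 ≅ Z^10, C_1 ≅ Z^30, C_2 ≅ Z^20.

∂_1: C_1 → C_0 is given by ∂[p,q] = [q] − [p]. For instance
  ∂[3,4] = [4] − [3].
The resulting 10×30 matrix has rank 9, and its Smith normal form has invariant factors (1,1,1,1,1,1,1,1,1).

Boundary ∂_2: C_2 → C_1 maps a triangle to the signed sum of its edges. For instance
  ∂[3,4,7] = [4,7] − [3,7] + [3,4],
  ∂[3,5,8] = [5,8] − [3,8] + [3,5].
The 30×20 boundary matrix has rank 20 and Smith normal form diag(1,1,1,1,1,1,1,1,1,1,1,1,1,1,1,1,1,1,1,2).

Reading off H_k = ker ∂_k / im ∂_{k+1}:

  H_1: rank ker ∂_1 − rank ∂_2 = (30 − 9) − 20 = 1, and ∂_2 has invariant factor 2 > 1, so H_1 ≅ Z ⊕ Z/2.

(K is a triangulation of the Klein bottle.)

H_1 ≅ Z ⊕ Z/2.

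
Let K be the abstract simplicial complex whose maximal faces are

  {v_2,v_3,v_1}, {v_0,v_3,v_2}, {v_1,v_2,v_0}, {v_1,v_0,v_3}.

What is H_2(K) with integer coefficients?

H_2 ≅ Z.

Order the vertices as v_0 < v_1 < v_2 < v_3. Listing each simplex with vertices in this order, K has dimension 2 with simplices:

  0-simplices (4): [v_0], [v_1], [v_2], [v_3]
  1-simplices (6): [v_0,v_1], [v_0,v_2], [v_0,v_3], [v_1,v_2], [v_1,v_3], [v_2,v_3]
  2-simplices (4): [v_0,v_1,v_2], [v_0,v_1,v_3], [v_0,v_2,v_3], [v_1,v_2,v_3]

giving chain groups C_0 ≅ Z^4, C_1 ≅ Z^6, C_2 ≅ Z^4.

The boundary map ∂_1: C_1 → C_0 is given by ∂[p,q] = [q] − [p]. For instance
  ∂[v_1,v_3] = [v_3] − [v_1].
The 4×6 boundary matrix has rank 3 and Smith normal form diag(1,1,1).

The boundary map ∂_2: C_2 → C_1 sends each 2-simplex [p,q,r] to [q,r] − [p,r] + [p,q]. For instance
  ∂[v_0,v_2,v_3] = [v_2,v_3] − [v_0,v_3] + [v_0,v_2],
  ∂[v_0,v_1,v_2] = [v_1,v_2] − [v_0,v_2] + [v_0,v_1].
The 6×4 boundary matrix has rank 3 and Smith normal form diag(1,1,1).

Now H_k = ker ∂_k / im ∂_{k+1}, so:

  H_2: rank ker ∂_2 − rank ∂_3 = (4 − 3) − 0 = 1, and there is no ∂_3, so H_2 ≅ Z.

(K is a triangulation of the 2-sphere S^2.)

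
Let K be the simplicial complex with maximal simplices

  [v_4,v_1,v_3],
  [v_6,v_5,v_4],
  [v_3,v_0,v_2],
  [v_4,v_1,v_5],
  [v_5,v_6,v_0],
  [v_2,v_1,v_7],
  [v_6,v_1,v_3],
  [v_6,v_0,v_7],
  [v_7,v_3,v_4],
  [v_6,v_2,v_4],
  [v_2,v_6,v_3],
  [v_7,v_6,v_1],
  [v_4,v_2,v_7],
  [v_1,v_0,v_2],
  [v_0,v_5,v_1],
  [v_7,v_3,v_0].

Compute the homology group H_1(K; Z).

K has 8 vertices, 24 edges, 16 triangles.
rank ∂_1 = 7, rank ∂_2 = 15 ⇒ b_1 = 24 − 7 − 15 = 2; all invariant factors of ∂_2 are 1 so no torsion. So H_1 ≅ Z^2.

H_1 ≅ Z^2.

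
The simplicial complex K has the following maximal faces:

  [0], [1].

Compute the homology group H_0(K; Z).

H_0 = Z^2.

K has 2 vertices.
rank ∂_0 = 0, rank ∂_1 = 0 ⇒ b_0 = 2 − 0 − 0 = 2. So H_0 ≅ Z^2.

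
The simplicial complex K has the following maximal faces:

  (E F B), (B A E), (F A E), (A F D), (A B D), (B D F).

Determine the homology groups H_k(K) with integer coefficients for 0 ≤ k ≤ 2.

Take the total order A < B < D < E < F on the vertex set. Then K (dimension 2) consists of the simplices:

  0-simplices (5): A, B, D, E, F
  1-simplices (9): AB, AD, AE, AF, BD, BE, BF, DF, EF
  2-simplices (6): ABD, ABE, ADF, AEF, BDF, BEF

giving chain groups C_0 ≅ Z^5, C_1 ≅ Z^9, C_2 ≅ Z^6.

∂_1: C_1 → C_0 is given by ∂[p,q] = [q] − [p]. For instance
  ∂BD = D − B.
As a 5×9 matrix over Z this has rank 4, with invariant factors (1,1,1,1).

∂_2: C_2 → C_1 acts by ∂[p,q,r] = [q,r] − [p,r] + [p,q]. For instance
  ∂ABE = BE − AE + AB,
  ∂BDF = DF − BF + BD.
The resulting 9×6 matrix has rank 5, and its Smith normal form has invariant factors (1,1,1,1,1).

Now H_k = ker ∂_k / im ∂_{k+1}, so:

  H_0: rank C_0 − rank ∂_1 = 5 − 4 = 1, and the invariant factors of ∂_1 are all 1, so H_0 = Z.
  H_1: rank ker ∂_1 − rank ∂_2 = (9 − 4) − 5 = 0, and the invariant factors of ∂_2 are all 1, so H_1 = 0.
  H_2: rank ker ∂_2 − rank ∂_3 = (6 − 5) − 0 = 1, and there is no ∂_3, so H_2 = Z.

H_0 = Z,  H_1 = 0,  H_2 = Z.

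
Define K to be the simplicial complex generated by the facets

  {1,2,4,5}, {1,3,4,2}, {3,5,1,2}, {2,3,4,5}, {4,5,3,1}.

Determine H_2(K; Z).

H_2 ≅ 0.

Fix the vertex order 1 < 2 < 3 < 4 < 5 and write every simplex with vertices in increasing order. Then dim K = 3 and the simplices of K are:

  0-simplices (5): [1], [2], [3], [4], [5]
  1-simplices (10): [1,2], [1,3], [1,4], [1,5], [2,3], [2,4], [2,5], [3,4], [3,5], [4,5]
  2-simplices (10): [1,2,3], [1,2,4], [1,2,5], [1,3,4], [1,3,5], [1,4,5], [2,3,4], [2,3,5], [2,4,5], [3,4,5]
  3-simplices (5): [1,2,3,4], [1,2,3,5], [1,2,4,5], [1,3,4,5], [2,3,4,5]

Hence C_0 ≅ Z^5, C_1 ≅ Z^10, C_2 ≅ Z^10, C_3 ≅ Z^5.

The boundary map ∂_1: C_1 → C_0 sends each edge [p,q] (with p < q) to q − p. For instance
  ∂[2,4] = [4] − [2].
The 5×10 boundary matrix has rank 4 and Smith normal form diag(1,1,1,1).

The boundary map ∂_2: C_2 → C_1 sends each 2-simplex [p,q,r] to [q,r] − [p,r] + [p,q]. For instance
  ∂[1,2,4] = [2,4] − [1,4] + [1,2],
  ∂[2,4,5] = [4,5] − [2,5] + [2,4].
The 10×10 boundary matrix has rank 6 and Smith normal form diag(1,1,1,1,1,1).

The boundary map ∂_3: C_3 → C_2 sends each 3-simplex σ to the alternating sum Σ_i (−1)^i (σ with its i-th vertex removed). For instance
  ∂[1,2,3,5] = [2,3,5] − [1,3,5] + [1,2,5] − [1,2,3],
  ∂[1,2,3,4] = [2,3,4] − [1,3,4] + [1,2,4] − [1,2,3].
The 10×5 boundary matrix has rank 4 and Smith normal form diag(1,1,1,1).

Reading off H_k = ker ∂_k / im ∂_{k+1}:

  H_2: rank ker ∂_2 − rank ∂_3 = (10 − 6) − 4 = 0, and the invariant factors of ∂_3 are all 1, so H_2 = 0.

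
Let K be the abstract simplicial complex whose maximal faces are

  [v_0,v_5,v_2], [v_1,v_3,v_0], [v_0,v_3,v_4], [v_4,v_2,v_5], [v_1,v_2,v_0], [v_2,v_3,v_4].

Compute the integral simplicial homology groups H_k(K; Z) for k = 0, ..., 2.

Order the vertices as v_0 < v_1 < v_2 < v_3 < v_4 < v_5. Listing each simplex with vertices in this order, K has dimension 2 with simplices:

  0-simplices (6): [v_0], [v_1], [v_2], [v_3], [v_4], [v_5]
  1-simplices (12): [v_0,v_1], [v_0,v_2], [v_0,v_3], [v_0,v_4], [v_0,v_5], [v_1,v_2], [v_1,v_3], [v_2,v_3], [v_2,v_4], [v_2,v_5], [v_3,v_4], [v_4,v_5]
  2-simplices (6): [v_0,v_1,v_2], [v_0,v_1,v_3], [v_0,v_2,v_5], [v_0,v_3,v_4], [v_2,v_3,v_4], [v_2,v_4,v_5]

Hence C_0 ≅ Z^6, C_1 ≅ Z^12, C_2 ≅ Z^6.

Boundary ∂_1: C_1 → C_0 sends each edge [p,q] (with p < q) to q − p. For instance
  ∂[v_2,v_4] = [v_4] − [v_2].
This gives a 6×12 integer matrix of rank 5; reducing to Smith normal form yields diagonal entries (1,1,1,1,1).

Boundary ∂_2: C_2 → C_1 sends each 2-simplex [p,q,r] to [q,r] − [p,r] + [p,q]. For instance
  ∂[v_2,v_4,v_5] = [v_4,v_5] − [v_2,v_5] + [v_2,v_4],
  ∂[v_0,v_2,v_5] = [v_2,v_5] − [v_0,v_5] + [v_0,v_2].
This gives a 12×6 integer matrix of rank 6; reducing to Smith normal form yields diagonal entries (1,1,1,1,1,1).

From H_k ≅ ker(∂_k) / im(∂_{k+1}) we obtain:

  H_0: rank C_0 − rank ∂_1 = 6 − 5 = 1, and the invariant factors of ∂_1 are all 1, so H_0 ≅ Z.
  H_1: rank ker ∂_1 − rank ∂_2 = (12 − 5) − 6 = 1, and the invariant factors of ∂_2 are all 1, so H_1 ≅ Z.
  H_2: rank ker ∂_2 − rank ∂_3 = (6 − 6) − 0 = 0, and there is no ∂_3, so H_2 ≅ 0.

As a check, the Euler characteristic is 6 − 12 + 6 = 0, which agrees with 1 − 1 + 0 = 0.

H_0 = Z,  H_1 = Z,  H_2 = 0.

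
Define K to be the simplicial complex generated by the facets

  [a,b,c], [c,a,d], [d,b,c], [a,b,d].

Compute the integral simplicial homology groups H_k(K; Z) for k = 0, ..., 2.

H_0 = Z,  H_1 = 0,  H_2 = Z.

Order the vertices as a < b < c < d. Listing each simplex with vertices in this order, K has dimension 2 with simplices:

  0-simplices (4): a, b, c, d
  1-simplices (6): ab, ac, ad, bc, bd, cd
  2-simplices (4): abc, abd, acd, bcd

giving chain groups C_0 ≅ Z^4, C_1 ≅ Z^6, C_2 ≅ Z^4.

∂_1: C_1 → C_0 is given by ∂[p,q] = [q] − [p]. For instance
  ∂bc = c − b.
This gives a 4×6 integer matrix of rank 3; reducing to Smith normal form yields diagonal entries (1,1,1).

∂_2: C_2 → C_1 sends each 2-simplex [p,q,r] to [q,r] − [p,r] + [p,q]. For instance
  ∂abd = bd − ad + ab,
  ∂bcd = cd − bd + bc.
The 6×4 boundary matrix has rank 3 and Smith normal form diag(1,1,1).

Computing H_k = (kernel of ∂_k) / (image of ∂_{k+1}):

  H_0: rank C_0 − rank ∂_1 = 4 − 3 = 1, and the invariant factors of ∂_1 are all 1, so H_0 = Z.
  H_1: rank ker ∂_1 − rank ∂_2 = (6 − 3) − 3 = 0, and the invariant factors of ∂_2 are all 1, so H_1 = 0.
  H_2: rank ker ∂_2 − rank ∂_3 = (4 − 3) − 0 = 1, and there is no ∂_3, so H_2 = Z.

(K is a triangulation of the 2-sphere S^2.)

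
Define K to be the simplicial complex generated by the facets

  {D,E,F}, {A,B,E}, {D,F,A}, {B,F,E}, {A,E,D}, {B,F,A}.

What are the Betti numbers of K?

b_0 = 1, b_1 = 0, b_2 = 1.

Order the vertices as A < B < D < E < F. Listing each simplex with vertices in this order, K has dimension 2 with simplices:

  0-simplices (5): A, B, D, E, F
  1-simplices (9): AB, AD, AE, AF, BE, BF, DE, DF, EF
  2-simplices (6): ABE, ABF, ADE, ADF, BEF, DEF

so the chain groups are C_0 ≅ Z^5, C_1 ≅ Z^9, C_2 ≅ Z^6.

Boundary ∂_1: C_1 → C_0 is given by ∂[p,q] = [q] − [p]. For instance
  ∂DF = F − D.
The 5×9 boundary matrix has rank 4 and Smith normal form diag(1,1,1,1).

The boundary map ∂_2: C_2 → C_1 acts by ∂[p,q,r] = [q,r] − [p,r] + [p,q]. For instance
  ∂ABF = BF − AF + AB,
  ∂ADF = DF − AF + AD.
The 9×6 boundary matrix has rank 5 and Smith normal form diag(1,1,1,1,1).

From H_k ≅ ker(∂_k) / im(∂_{k+1}) we obtain:

  H_0: rank C_0 − rank ∂_1 = 5 − 4 = 1, and the invariant factors of ∂_1 are all 1, so H_0 ≅ Z.
  H_1: rank ker ∂_1 − rank ∂_2 = (9 − 4) − 5 = 0, and the invariant factors of ∂_2 are all 1, so H_1 ≅ 0.
  H_2: rank ker ∂_2 − rank ∂_3 = (6 − 5) − 0 = 1, and there is no ∂_3, so H_2 ≅ Z.

Hence the Betti numbers are b_0 = 1, b_1 = 0, b_2 = 1.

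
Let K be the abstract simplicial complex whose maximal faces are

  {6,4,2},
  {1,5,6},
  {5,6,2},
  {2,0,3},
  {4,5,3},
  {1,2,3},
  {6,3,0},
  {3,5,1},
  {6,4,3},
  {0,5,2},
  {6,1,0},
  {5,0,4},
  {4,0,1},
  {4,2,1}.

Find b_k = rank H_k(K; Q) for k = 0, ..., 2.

b_0 = 1, b_1 = 2, b_2 = 1.

We work with the vertex ordering 0 < 1 < 2 < 3 < 4 < 5 < 6. The simplices of K, each written with vertices in increasing order, are:

  0-simplices (7): [0], [1], [2], [3], [4], [5], [6]
  1-simplices (21): [0,1], [0,2], [0,3], [0,4], [0,5], [0,6], [1,2], [1,3], [1,4], [1,5], [1,6], [2,3], [2,4], [2,5], [2,6], [3,4], [3,5], [3,6], [4,5], [4,6], [5,6]
  2-simplices (14): [0,1,4], [0,1,6], [0,2,3], [0,2,5], [0,3,6], [0,4,5], [1,2,3], [1,2,4], [1,3,5], [1,5,6], [2,4,6], [2,5,6], [3,4,5], [3,4,6]

Hence C_0 ≅ Z^7, C_1 ≅ Z^21, C_2 ≅ Z^14.

Boundary ∂_1: C_1 → C_0 maps an edge to its endpoints' difference, ∂[p,q] = q − p.
This gives a 7×21 integer matrix of rank 6; reducing to Smith normal form yields diagonal entries (1,1,1,1,1,1).

The boundary map ∂_2: C_2 → C_1 maps a triangle to the signed sum of its edges. For instance
  ∂[1,2,3] = [2,3] − [1,3] + [1,2],
  ∂[0,2,5] = [2,5] − [0,5] + [0,2].
The 21×14 boundary matrix has rank 13 and Smith normal form diag(1,1,1,1,1,1,1,1,1,1,1,1,1).

From H_k ≅ ker(∂_k) / im(∂_{k+1}) we obtain:

  H_0: rank C_0 − rank ∂_1 = 7 − 6 = 1, and the invariant factors of ∂_1 are all 1, so H_0 ≅ Z.
  H_1: rank ker ∂_1 − rank ∂_2 = (21 − 6) − 13 = 2, and the invariant factors of ∂_2 are all 1, so H_1 ≅ Z^2.
  H_2: rank ker ∂_2 − rank ∂_3 = (14 − 13) − 0 = 1, and there is no ∂_3, so H_2 ≅ Z.

As a check, the Euler characteristic is 7 − 21 + 14 = 0, which agrees with 1 − 2 + 1 = 0.

Hence the Betti numbers are b_0 = 1, b_1 = 2, b_2 = 1.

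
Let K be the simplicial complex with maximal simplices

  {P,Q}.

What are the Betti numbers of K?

b_0 = 1, b_1 = 0.

We work with the vertex ordering P < Q. The simplices of K, each written with vertices in increasing order, are:

  0-simplices (2): P, Q
  1-simplices (1): PQ

so the chain groups are C_0 ≅ Z^2, C_1 ≅ Z^1.

Boundary ∂_1: C_1 → C_0 sends each edge [p,q] (with p < q) to q − p.
This gives a 2×1 integer matrix of rank 1; reducing to Smith normal form yields diagonal entries (1).

Now H_k = ker ∂_k / im ∂_{k+1}, so:

  H_0: rank C_0 − rank ∂_1 = 2 − 1 = 1, and the invariant factors of ∂_1 are all 1, so H_0 ≅ Z.
  H_1: rank ker ∂_1 − rank ∂_2 = (1 − 1) − 0 = 0, and there is no ∂_2, so H_1 ≅ 0.

(K is a triangulation of the 1-simplex.)

Hence the Betti numbers are b_0 = 1, b_1 = 0.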